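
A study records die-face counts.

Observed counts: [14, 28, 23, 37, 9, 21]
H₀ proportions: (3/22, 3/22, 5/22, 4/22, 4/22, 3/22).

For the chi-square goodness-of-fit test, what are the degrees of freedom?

df = k − 1 = 6 − 1 = 5

degrees of freedom = 5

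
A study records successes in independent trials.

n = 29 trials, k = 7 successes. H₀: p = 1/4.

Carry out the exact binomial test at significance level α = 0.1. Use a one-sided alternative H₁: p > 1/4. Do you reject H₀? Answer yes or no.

reject H₀: no

Exact binomial: n=29, k=7, p₀=1/4=0.2500
P(X≥7) from Σ C(n,i)·p₀^i·(1−p₀)^(n−i)
p-value (one-sided, H₁ greater) = 0.61316
At α=0.1: p ≥ α → fail to reject H₀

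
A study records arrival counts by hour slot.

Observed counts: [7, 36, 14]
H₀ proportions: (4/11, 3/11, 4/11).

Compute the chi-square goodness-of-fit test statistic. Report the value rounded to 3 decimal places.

n = 57; E_i = n·p_i = [20.73, 15.55, 20.73]
χ² = (7−20.73)²/20.73 + (36−15.55)²/15.55 + (14−20.73)²/20.73 = 38.1886
df = 2

test statistic = 38.189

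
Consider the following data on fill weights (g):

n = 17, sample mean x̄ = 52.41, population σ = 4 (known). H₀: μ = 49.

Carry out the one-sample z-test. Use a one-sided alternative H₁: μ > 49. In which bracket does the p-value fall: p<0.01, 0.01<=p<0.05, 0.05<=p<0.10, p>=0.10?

p-value bracket: p<0.01

SE = σ/√n = 4/√17 = 0.9701
z = (x̄−μ₀)/SE = (52.41−49)/0.9701 = 3.5149
p-value (one-sided, H₁ greater) = 0.00022
→ bracket: p<0.01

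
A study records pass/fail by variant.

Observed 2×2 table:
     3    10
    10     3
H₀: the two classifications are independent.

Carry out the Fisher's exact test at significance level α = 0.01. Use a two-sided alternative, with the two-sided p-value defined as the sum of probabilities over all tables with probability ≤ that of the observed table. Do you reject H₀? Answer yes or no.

reject H₀: no

Margins: r₁=13, r₂=13, c₁=13, c₂=13, n=26
p_obs = C(13,3)·C(13,10)/C(26,13); sum pmf over tables with pmf ≤ p_obs
p-value (two-sided) = 0.01693
At α=0.01: p ≥ α → fail to reject H₀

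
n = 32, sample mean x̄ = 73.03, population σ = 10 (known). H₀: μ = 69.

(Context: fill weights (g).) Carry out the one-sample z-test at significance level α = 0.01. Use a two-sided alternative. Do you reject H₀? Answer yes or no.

SE = σ/√n = 10/√32 = 1.7678
z = (x̄−μ₀)/SE = (73.03−69)/1.7678 = 2.2797
p-value (two-sided) = 0.02262
At α=0.01: p ≥ α → fail to reject H₀

reject H₀: no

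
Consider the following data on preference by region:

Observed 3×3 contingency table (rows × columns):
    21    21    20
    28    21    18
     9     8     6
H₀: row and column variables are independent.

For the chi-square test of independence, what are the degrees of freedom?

df = (r−1)(c−1) = (3−1)·(3−1) = 4

degrees of freedom = 4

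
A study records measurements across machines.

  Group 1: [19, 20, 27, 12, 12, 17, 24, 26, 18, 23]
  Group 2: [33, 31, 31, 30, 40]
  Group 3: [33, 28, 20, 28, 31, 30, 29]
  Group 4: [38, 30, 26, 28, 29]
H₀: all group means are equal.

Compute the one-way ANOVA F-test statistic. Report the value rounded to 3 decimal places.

test statistic = 11.473

Group means [19.80, 33.00, 28.43, 30.20], grand mean 26.407
SSB = Σnᵢ(x̄ᵢ−x̄)² = 754.404; SSW = ΣΣ(x−x̄ᵢ)² = 504.114
MSB = 754.404/3 = 251.4681; MSW = 504.114/23 = 21.9180
F = MSB/MSW = 11.4731
df = (3, 23)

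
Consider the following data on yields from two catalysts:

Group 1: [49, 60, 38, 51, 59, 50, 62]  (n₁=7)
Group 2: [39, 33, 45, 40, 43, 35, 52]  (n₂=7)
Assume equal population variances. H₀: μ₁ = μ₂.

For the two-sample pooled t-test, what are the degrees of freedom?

degrees of freedom = 12

df = n₁ + n₂ − 2 = 7 + 7 − 2 = 12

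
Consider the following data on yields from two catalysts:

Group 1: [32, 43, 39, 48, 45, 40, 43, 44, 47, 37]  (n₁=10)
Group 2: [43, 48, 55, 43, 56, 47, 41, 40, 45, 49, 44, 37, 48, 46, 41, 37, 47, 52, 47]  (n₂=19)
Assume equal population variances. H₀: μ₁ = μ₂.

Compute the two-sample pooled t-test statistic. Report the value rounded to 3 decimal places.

x̄₁=41.800, s₁=4.872, n₁=10
x̄₂=45.579, s₂=5.295, n₂=19
s_p² = [9·4.872² + 18·5.295²]/27 = 26.6012
SE = √(s_p²·(1/10+1/19)) = 2.0150
t = (41.800−45.579)/2.0150 = -1.8754
df = 27

test statistic = -1.875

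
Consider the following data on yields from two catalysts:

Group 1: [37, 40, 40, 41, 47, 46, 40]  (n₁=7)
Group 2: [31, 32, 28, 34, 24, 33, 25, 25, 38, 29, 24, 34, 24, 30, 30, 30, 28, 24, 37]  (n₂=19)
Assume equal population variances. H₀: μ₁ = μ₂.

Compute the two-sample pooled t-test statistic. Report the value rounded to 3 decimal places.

test statistic = 6.431

x̄₁=41.571, s₁=3.599, n₁=7
x̄₂=29.474, s₂=4.452, n₂=19
s_p² = [6·3.599² + 18·4.452²]/24 = 18.1021
SE = √(s_p²·(1/7+1/19)) = 1.8812
t = (41.571−29.474)/1.8812 = 6.4310
df = 24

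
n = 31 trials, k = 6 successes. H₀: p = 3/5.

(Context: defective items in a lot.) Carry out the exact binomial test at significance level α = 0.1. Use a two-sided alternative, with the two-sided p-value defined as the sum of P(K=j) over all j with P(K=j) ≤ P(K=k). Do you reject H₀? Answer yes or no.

reject H₀: yes

Exact binomial: n=31, k=6, p₀=3/5=0.6000
P(X=j) = C(n,j)·p₀^j·(1−p₀)^(n−j); p = Σ P(X=j) over j with P(X=j) ≤ P(X=6)
p-value (two-sided) = 0.00001
At α=0.1: p < α → reject H₀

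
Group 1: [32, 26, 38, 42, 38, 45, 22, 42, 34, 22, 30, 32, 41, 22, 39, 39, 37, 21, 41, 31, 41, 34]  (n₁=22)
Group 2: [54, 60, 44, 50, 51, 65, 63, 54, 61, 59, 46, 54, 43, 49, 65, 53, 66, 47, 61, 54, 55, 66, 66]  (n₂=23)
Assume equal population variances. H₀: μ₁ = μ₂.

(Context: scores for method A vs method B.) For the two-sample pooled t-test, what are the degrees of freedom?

degrees of freedom = 43

df = n₁ + n₂ − 2 = 22 + 23 − 2 = 43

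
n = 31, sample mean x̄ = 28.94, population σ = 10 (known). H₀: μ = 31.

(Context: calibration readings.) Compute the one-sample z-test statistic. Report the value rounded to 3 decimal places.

SE = σ/√n = 10/√31 = 1.7961
z = (x̄−μ₀)/SE = (28.94−31)/1.7961 = -1.1470

test statistic = -1.147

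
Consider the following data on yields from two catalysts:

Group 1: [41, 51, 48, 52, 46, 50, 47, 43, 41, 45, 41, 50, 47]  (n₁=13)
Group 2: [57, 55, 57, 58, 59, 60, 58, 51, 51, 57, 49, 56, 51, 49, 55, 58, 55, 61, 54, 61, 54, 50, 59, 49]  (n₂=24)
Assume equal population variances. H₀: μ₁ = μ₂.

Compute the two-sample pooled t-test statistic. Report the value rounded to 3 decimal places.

x̄₁=46.308, s₁=3.903, n₁=13
x̄₂=55.167, s₂=3.908, n₂=24
s_p² = [12·3.903² + 23·3.908²]/35 = 15.2601
SE = √(s_p²·(1/13+1/24)) = 1.3452
t = (46.308−55.167)/1.3452 = -6.5854
df = 35

test statistic = -6.585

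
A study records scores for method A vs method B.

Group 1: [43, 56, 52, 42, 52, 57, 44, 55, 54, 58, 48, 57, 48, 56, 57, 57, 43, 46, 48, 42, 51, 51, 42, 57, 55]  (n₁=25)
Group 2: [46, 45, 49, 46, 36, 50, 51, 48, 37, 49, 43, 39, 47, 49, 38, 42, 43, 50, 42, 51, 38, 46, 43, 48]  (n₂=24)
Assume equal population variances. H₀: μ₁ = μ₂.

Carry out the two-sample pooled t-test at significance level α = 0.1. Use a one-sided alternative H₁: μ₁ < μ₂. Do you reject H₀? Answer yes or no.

x̄₁=50.840, s₁=5.749, n₁=25
x̄₂=44.833, s₂=4.678, n₂=24
s_p² = [24·5.749² + 23·4.678²]/47 = 27.5892
SE = √(s_p²·(1/25+1/24)) = 1.5010
t = (50.840−44.833)/1.5010 = 4.0017
df = 47
p-value (one-sided, H₁ less) = 0.99989
At α=0.1: p ≥ α → fail to reject H₀

reject H₀: no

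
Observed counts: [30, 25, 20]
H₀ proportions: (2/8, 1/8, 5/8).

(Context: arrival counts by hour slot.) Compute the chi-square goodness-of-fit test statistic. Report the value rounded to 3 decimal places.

n = 75; E_i = n·p_i = [18.75, 9.38, 46.88]
χ² = (30−18.75)²/18.75 + (25−9.38)²/9.38 + (20−46.88)²/46.88 = 48.2000
df = 2

test statistic = 48.200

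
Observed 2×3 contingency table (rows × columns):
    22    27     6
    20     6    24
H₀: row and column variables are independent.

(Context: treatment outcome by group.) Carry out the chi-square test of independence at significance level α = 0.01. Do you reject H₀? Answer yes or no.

Row totals [55, 50], col totals [42, 33, 30], n=105
χ² = (22−22.00)²/22.00 + (27−17.29)²/17.29 + (6−15.71)²/15.71 + (20−20.00)²/20.00 + (6−15.71)²/15.71 + (24−14.29)²/14.29 = 24.0754
df = 2
p-value (upper-tail) = 0.00001
At α=0.01: p < α → reject H₀

reject H₀: yes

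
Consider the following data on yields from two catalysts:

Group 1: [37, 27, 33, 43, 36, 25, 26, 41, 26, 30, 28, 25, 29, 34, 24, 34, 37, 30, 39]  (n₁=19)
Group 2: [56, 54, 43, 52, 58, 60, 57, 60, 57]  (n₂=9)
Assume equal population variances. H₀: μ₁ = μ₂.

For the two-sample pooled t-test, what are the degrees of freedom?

degrees of freedom = 26

df = n₁ + n₂ − 2 = 19 + 9 − 2 = 26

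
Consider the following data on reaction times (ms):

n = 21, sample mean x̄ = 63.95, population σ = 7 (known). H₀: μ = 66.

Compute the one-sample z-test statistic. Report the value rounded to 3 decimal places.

SE = σ/√n = 7/√21 = 1.5275
z = (x̄−μ₀)/SE = (63.95−66)/1.5275 = -1.3420

test statistic = -1.342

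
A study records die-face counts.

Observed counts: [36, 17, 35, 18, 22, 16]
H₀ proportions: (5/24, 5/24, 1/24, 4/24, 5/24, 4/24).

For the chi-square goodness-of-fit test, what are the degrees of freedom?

df = k − 1 = 6 − 1 = 5

degrees of freedom = 5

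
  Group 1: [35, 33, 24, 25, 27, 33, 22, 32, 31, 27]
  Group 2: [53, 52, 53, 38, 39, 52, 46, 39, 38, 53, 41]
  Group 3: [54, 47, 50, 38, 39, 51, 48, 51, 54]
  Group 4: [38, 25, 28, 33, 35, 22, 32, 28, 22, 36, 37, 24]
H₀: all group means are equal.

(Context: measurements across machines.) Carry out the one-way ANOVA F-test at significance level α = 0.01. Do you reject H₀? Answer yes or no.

Group means [28.90, 45.82, 48.00, 30.00], grand mean 37.738
SSB = Σnᵢ(x̄ᵢ−x̄)² = 3165.583; SSW = ΣΣ(x−x̄ᵢ)² = 1308.536
MSB = 3165.583/3 = 1055.1942; MSW = 1308.536/38 = 34.4352
F = MSB/MSW = 30.6429
df = (3, 38)
p-value (upper-tail) = 0.00000
At α=0.01: p < α → reject H₀

reject H₀: yes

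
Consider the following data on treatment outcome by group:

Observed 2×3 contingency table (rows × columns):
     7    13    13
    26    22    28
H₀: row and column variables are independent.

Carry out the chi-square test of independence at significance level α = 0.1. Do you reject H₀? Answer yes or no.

Row totals [33, 76], col totals [33, 35, 41], n=109
χ² = (7−9.99)²/9.99 + (13−10.60)²/10.60 + (13−12.41)²/12.41 + (26−23.01)²/23.01 + (22−24.40)²/24.40 + (28−28.59)²/28.59 = 2.1059
df = 2
p-value (upper-tail) = 0.34890
At α=0.1: p ≥ α → fail to reject H₀

reject H₀: no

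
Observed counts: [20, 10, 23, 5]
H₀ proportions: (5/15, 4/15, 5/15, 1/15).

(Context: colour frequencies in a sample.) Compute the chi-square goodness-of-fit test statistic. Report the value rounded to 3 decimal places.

test statistic = 2.983

n = 58; E_i = n·p_i = [19.33, 15.47, 19.33, 3.87]
χ² = (20−19.33)²/19.33 + (10−15.47)²/15.47 + (23−19.33)²/19.33 + (5−3.87)²/3.87 = 2.9828
df = 3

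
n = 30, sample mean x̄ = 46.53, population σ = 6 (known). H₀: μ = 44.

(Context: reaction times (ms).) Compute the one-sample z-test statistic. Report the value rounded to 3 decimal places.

test statistic = 2.310

SE = σ/√n = 6/√30 = 1.0954
z = (x̄−μ₀)/SE = (46.53−44)/1.0954 = 2.3096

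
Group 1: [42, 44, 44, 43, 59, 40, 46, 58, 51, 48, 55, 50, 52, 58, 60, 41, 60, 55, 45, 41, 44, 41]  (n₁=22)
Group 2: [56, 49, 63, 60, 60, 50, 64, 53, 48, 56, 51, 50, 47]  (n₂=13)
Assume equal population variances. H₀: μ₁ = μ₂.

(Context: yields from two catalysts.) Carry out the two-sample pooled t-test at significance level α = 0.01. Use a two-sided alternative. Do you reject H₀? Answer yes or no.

x̄₁=48.955, s₁=7.068, n₁=22
x̄₂=54.385, s₂=5.853, n₂=13
s_p² = [21·7.068² + 12·5.853²]/33 = 44.2434
SE = √(s_p²·(1/22+1/13)) = 2.3269
t = (48.955−54.385)/2.3269 = -2.3336
df = 33
p-value (two-sided) = 0.02586
At α=0.01: p ≥ α → fail to reject H₀

reject H₀: no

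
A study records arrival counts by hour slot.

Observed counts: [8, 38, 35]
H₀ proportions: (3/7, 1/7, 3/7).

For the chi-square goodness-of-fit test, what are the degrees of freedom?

degrees of freedom = 2

df = k − 1 = 3 − 1 = 2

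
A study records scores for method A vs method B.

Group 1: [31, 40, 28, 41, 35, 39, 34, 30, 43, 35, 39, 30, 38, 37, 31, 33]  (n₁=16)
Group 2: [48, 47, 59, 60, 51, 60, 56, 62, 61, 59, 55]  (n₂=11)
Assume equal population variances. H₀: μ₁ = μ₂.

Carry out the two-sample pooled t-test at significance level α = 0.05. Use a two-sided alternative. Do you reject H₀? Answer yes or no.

x̄₁=35.250, s₁=4.509, n₁=16
x̄₂=56.182, s₂=5.307, n₂=11
s_p² = [15·4.509² + 10·5.307²]/25 = 23.4655
SE = √(s_p²·(1/16+1/11)) = 1.8973
t = (35.250−56.182)/1.8973 = -11.0323
df = 25
p-value (two-sided) = 0.00000
At α=0.05: p < α → reject H₀

reject H₀: yes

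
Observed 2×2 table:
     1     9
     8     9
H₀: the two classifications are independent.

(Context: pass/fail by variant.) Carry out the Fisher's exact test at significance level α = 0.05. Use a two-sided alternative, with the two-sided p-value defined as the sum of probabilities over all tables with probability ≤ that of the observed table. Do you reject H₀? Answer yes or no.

Margins: r₁=10, r₂=17, c₁=9, c₂=18, n=27
p_obs = C(10,1)·C(17,8)/C(27,9); sum pmf over tables with pmf ≤ p_obs
p-value (two-sided) = 0.09117
At α=0.05: p ≥ α → fail to reject H₀

reject H₀: no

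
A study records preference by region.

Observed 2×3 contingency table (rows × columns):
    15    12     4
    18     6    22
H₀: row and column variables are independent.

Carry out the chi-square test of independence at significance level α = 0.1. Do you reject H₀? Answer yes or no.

reject H₀: yes

Row totals [31, 46], col totals [33, 18, 26], n=77
χ² = (15−13.29)²/13.29 + (12−7.25)²/7.25 + (4−10.47)²/10.47 + (18−19.71)²/19.71 + (6−10.75)²/10.75 + (22−15.53)²/15.53 = 12.2781
df = 2
p-value (upper-tail) = 0.00216
At α=0.1: p < α → reject H₀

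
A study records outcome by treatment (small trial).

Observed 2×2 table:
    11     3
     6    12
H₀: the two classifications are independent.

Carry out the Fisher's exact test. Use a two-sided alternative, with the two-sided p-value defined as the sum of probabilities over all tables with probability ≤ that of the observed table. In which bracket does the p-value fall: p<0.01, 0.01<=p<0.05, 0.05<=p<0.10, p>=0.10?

p-value bracket: 0.01<=p<0.05

Margins: r₁=14, r₂=18, c₁=17, c₂=15, n=32
p_obs = C(14,11)·C(18,6)/C(32,17); sum pmf over tables with pmf ≤ p_obs
p-value (two-sided) = 0.01550
→ bracket: 0.01<=p<0.05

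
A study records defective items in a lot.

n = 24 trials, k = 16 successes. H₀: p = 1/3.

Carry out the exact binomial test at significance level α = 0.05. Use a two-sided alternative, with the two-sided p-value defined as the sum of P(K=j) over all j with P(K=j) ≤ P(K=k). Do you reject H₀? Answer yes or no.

reject H₀: yes

Exact binomial: n=24, k=16, p₀=1/3=0.3333
P(X=j) = C(n,j)·p₀^j·(1−p₀)^(n−j); p = Σ P(X=j) over j with P(X=j) ≤ P(X=16)
p-value (two-sided) = 0.00092
At α=0.05: p < α → reject H₀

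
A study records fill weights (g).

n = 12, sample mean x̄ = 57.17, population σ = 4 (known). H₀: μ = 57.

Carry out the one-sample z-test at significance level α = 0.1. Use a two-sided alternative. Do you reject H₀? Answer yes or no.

SE = σ/√n = 4/√12 = 1.1547
z = (x̄−μ₀)/SE = (57.17−57)/1.1547 = 0.1472
p-value (two-sided) = 0.88295
At α=0.1: p ≥ α → fail to reject H₀

reject H₀: no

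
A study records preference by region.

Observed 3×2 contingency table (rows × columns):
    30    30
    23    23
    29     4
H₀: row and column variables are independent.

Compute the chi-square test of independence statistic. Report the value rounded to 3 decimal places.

test statistic = 14.926

Row totals [60, 46, 33], col totals [82, 57], n=139
χ² = (30−35.40)²/35.40 + (30−24.60)²/24.60 + (23−27.14)²/27.14 + (23−18.86)²/18.86 + (29−19.47)²/19.47 + (4−13.53)²/13.53 = 14.9258
df = 2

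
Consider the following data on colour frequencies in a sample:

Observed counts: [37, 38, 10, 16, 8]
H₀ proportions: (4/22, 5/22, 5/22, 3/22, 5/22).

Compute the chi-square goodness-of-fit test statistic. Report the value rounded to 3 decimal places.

n = 109; E_i = n·p_i = [19.82, 24.77, 24.77, 14.86, 24.77]
χ² = (37−19.82)²/19.82 + (38−24.77)²/24.77 + (10−24.77)²/24.77 + (16−14.86)²/14.86 + (8−24.77)²/24.77 = 42.2113
df = 4

test statistic = 42.211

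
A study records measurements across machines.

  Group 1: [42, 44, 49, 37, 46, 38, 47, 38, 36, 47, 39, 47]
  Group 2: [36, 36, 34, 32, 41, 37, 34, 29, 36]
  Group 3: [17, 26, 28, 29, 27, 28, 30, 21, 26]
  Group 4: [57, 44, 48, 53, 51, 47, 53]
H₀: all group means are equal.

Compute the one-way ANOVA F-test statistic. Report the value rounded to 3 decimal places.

test statistic = 51.409

Group means [42.50, 35.00, 25.78, 50.43], grand mean 38.108
SSB = Σnᵢ(x̄ᵢ−x̄)² = 2749.298; SSW = ΣΣ(x−x̄ᵢ)² = 588.270
MSB = 2749.298/3 = 916.4326; MSW = 588.270/33 = 17.8264
F = MSB/MSW = 51.4088
df = (3, 33)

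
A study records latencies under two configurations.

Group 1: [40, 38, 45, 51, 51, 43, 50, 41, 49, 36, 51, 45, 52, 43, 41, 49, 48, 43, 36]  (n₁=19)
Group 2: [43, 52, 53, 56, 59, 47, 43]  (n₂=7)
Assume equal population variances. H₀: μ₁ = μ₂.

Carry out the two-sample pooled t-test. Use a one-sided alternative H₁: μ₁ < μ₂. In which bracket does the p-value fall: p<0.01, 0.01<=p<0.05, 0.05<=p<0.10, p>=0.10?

p-value bracket: 0.01<=p<0.05

x̄₁=44.842, s₁=5.284, n₁=19
x̄₂=50.429, s₂=6.268, n₂=7
s_p² = [18·5.284² + 6·6.268²]/24 = 30.7600
SE = √(s_p²·(1/19+1/7)) = 2.4522
t = (44.842−50.429)/2.4522 = -2.2782
df = 24
p-value (one-sided, H₁ less) = 0.01596
→ bracket: 0.01<=p<0.05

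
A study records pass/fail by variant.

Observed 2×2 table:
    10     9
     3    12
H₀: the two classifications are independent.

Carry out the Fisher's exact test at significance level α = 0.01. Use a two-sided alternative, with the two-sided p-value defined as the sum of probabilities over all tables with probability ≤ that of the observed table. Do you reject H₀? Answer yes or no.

Margins: r₁=19, r₂=15, c₁=13, c₂=21, n=34
p_obs = C(19,10)·C(15,3)/C(34,13); sum pmf over tables with pmf ≤ p_obs
p-value (two-sided) = 0.07899
At α=0.01: p ≥ α → fail to reject H₀

reject H₀: no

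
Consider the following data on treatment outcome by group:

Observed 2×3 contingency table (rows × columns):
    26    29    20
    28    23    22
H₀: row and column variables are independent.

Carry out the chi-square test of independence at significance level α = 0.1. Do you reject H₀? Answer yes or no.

Row totals [75, 73], col totals [54, 52, 42], n=148
χ² = (26−27.36)²/27.36 + (29−26.35)²/26.35 + (20−21.28)²/21.28 + (28−26.64)²/26.64 + (23−25.65)²/25.65 + (22−20.72)²/20.72 = 0.8347
df = 2
p-value (upper-tail) = 0.65878
At α=0.1: p ≥ α → fail to reject H₀

reject H₀: no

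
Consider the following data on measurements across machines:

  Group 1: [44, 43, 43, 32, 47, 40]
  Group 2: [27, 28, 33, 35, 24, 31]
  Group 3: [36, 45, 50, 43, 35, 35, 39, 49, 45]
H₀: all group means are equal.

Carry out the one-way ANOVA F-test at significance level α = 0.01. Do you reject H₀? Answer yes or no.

reject H₀: yes

Group means [41.50, 29.67, 41.89], grand mean 38.286
SSB = Σnᵢ(x̄ᵢ−x̄)² = 624.563; SSW = ΣΣ(x−x̄ᵢ)² = 491.722
MSB = 624.563/2 = 312.2817; MSW = 491.722/18 = 27.3179
F = MSB/MSW = 11.4314
df = (2, 18)
p-value (upper-tail) = 0.00062
At α=0.01: p < α → reject H₀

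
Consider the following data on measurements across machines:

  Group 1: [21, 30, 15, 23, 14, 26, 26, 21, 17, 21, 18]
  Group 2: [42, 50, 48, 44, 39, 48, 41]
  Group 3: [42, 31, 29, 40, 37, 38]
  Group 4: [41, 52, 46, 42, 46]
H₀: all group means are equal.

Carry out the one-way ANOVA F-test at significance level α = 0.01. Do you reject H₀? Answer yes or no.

Group means [21.09, 44.57, 36.17, 45.40], grand mean 34.069
SSB = Σnᵢ(x̄ᵢ−x̄)² = 3293.205; SSW = ΣΣ(x−x̄ᵢ)² = 554.657
MSB = 3293.205/3 = 1097.7351; MSW = 554.657/25 = 22.1863
F = MSB/MSW = 49.4781
df = (3, 25)
p-value (upper-tail) = 0.00000
At α=0.01: p < α → reject H₀

reject H₀: yes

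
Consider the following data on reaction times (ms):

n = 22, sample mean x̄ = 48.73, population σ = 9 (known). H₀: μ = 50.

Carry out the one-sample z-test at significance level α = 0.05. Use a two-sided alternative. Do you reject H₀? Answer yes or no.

reject H₀: no

SE = σ/√n = 9/√22 = 1.9188
z = (x̄−μ₀)/SE = (48.73−50)/1.9188 = -0.6619
p-value (two-sided) = 0.50805
At α=0.05: p ≥ α → fail to reject H₀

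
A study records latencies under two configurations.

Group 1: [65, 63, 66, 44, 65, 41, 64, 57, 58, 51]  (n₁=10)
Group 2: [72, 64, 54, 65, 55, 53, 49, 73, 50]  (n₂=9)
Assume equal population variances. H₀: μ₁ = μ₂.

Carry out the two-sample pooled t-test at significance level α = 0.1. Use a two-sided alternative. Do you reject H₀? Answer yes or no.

reject H₀: no

x̄₁=57.400, s₁=9.155, n₁=10
x̄₂=59.444, s₂=9.235, n₂=9
s_p² = [9·9.155² + 8·9.235²]/17 = 84.5072
SE = √(s_p²·(1/10+1/9)) = 4.2238
t = (57.400−59.444)/4.2238 = -0.4840
df = 17
p-value (two-sided) = 0.63454
At α=0.1: p ≥ α → fail to reject H₀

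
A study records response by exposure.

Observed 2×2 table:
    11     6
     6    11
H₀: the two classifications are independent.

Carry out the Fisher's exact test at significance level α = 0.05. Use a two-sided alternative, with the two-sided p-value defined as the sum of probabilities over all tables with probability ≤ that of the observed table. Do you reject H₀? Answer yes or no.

reject H₀: no

Margins: r₁=17, r₂=17, c₁=17, c₂=17, n=34
p_obs = C(17,11)·C(17,6)/C(34,17); sum pmf over tables with pmf ≤ p_obs
p-value (two-sided) = 0.16935
At α=0.05: p ≥ α → fail to reject H₀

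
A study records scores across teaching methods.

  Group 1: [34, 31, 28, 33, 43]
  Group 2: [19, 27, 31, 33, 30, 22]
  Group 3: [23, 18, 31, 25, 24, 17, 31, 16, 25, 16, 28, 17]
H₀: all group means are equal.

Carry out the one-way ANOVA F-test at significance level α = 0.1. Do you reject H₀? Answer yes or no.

Group means [33.80, 27.00, 22.58], grand mean 26.174
SSB = Σnᵢ(x̄ᵢ−x̄)² = 449.588; SSW = ΣΣ(x−x̄ᵢ)² = 631.717
MSB = 449.588/2 = 224.7938; MSW = 631.717/20 = 31.5858
F = MSB/MSW = 7.1169
df = (2, 20)
p-value (upper-tail) = 0.00463
At α=0.1: p < α → reject H₀

reject H₀: yes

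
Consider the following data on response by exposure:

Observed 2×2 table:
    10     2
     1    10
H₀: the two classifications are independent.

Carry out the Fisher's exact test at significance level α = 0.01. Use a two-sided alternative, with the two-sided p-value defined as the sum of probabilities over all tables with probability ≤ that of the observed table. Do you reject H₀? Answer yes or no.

reject H₀: yes

Margins: r₁=12, r₂=11, c₁=11, c₂=12, n=23
p_obs = C(12,10)·C(11,1)/C(23,11); sum pmf over tables with pmf ≤ p_obs
p-value (two-sided) = 0.00064
At α=0.01: p < α → reject H₀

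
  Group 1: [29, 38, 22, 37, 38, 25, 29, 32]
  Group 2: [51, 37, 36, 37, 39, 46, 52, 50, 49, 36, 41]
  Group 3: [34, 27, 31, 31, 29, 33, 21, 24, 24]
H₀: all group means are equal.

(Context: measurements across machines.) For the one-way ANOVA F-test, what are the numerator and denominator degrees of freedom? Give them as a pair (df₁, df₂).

k = 3 groups, N = 28 total
df = (k−1, N−k) = (3−1, 28−3) = (2, 25)

degrees of freedom = [2, 25]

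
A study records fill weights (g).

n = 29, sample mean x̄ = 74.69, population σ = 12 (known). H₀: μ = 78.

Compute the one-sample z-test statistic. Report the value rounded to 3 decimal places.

test statistic = -1.485

SE = σ/√n = 12/√29 = 2.2283
z = (x̄−μ₀)/SE = (74.69−78)/2.2283 = -1.4854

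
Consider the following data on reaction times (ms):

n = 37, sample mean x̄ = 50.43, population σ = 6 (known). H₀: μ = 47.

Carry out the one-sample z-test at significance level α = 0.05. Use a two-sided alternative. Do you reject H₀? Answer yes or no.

reject H₀: yes

SE = σ/√n = 6/√37 = 0.9864
z = (x̄−μ₀)/SE = (50.43−47)/0.9864 = 3.4773
p-value (two-sided) = 0.00051
At α=0.05: p < α → reject H₀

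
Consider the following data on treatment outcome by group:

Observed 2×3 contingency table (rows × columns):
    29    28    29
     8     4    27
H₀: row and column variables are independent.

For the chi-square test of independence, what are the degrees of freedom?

df = (r−1)(c−1) = (2−1)·(3−1) = 2

degrees of freedom = 2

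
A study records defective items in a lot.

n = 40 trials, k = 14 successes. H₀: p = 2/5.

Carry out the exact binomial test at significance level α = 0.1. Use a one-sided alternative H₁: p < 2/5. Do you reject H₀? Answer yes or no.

Exact binomial: n=40, k=14, p₀=2/5=0.4000
P(X≤14) from Σ C(n,i)·p₀^i·(1−p₀)^(n−i)
p-value (one-sided, H₁ less) = 0.31743
At α=0.1: p ≥ α → fail to reject H₀

reject H₀: no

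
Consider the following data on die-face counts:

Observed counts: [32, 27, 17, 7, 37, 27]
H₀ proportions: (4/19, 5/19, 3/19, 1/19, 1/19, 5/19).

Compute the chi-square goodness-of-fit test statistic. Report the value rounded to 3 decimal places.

n = 147; E_i = n·p_i = [30.95, 38.68, 23.21, 7.74, 7.74, 38.68]
χ² = (32−30.95)²/30.95 + (27−38.68)²/38.68 + (17−23.21)²/23.21 + (7−7.74)²/7.74 + (37−7.74)²/7.74 + (27−38.68)²/38.68 = 119.5084
df = 5

test statistic = 119.508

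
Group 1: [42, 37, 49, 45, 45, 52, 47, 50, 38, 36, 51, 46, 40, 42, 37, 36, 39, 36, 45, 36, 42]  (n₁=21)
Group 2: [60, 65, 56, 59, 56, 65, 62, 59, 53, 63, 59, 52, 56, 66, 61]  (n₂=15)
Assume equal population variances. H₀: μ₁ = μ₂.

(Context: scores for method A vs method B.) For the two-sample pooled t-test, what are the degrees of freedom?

df = n₁ + n₂ − 2 = 21 + 15 − 2 = 34

degrees of freedom = 34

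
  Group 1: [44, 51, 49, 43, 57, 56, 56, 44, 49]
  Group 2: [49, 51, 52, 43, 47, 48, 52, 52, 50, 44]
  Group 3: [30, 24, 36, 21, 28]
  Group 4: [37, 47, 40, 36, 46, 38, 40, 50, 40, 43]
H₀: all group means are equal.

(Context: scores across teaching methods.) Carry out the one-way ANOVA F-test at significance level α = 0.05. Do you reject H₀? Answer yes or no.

reject H₀: yes

Group means [49.89, 48.80, 27.80, 41.70], grand mean 43.912
SSB = Σnᵢ(x̄ᵢ−x̄)² = 1907.346; SSW = ΣΣ(x−x̄ᵢ)² = 669.389
MSB = 1907.346/3 = 635.7821; MSW = 669.389/30 = 22.3130
F = MSB/MSW = 28.4938
df = (3, 30)
p-value (upper-tail) = 0.00000
At α=0.05: p < α → reject H₀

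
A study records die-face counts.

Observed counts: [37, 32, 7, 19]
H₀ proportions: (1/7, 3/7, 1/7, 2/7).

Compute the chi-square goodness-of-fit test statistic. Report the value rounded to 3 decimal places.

n = 95; E_i = n·p_i = [13.57, 40.71, 13.57, 27.14]
χ² = (37−13.57)²/13.57 + (32−40.71)²/40.71 + (7−13.57)²/13.57 + (19−27.14)²/27.14 = 47.9351
df = 3

test statistic = 47.935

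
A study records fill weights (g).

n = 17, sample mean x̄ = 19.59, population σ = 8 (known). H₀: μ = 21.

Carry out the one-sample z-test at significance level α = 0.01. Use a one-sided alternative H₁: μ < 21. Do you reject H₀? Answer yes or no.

reject H₀: no

SE = σ/√n = 8/√17 = 1.9403
z = (x̄−μ₀)/SE = (19.59−21)/1.9403 = -0.7267
p-value (one-sided, H₁ less) = 0.23371
At α=0.01: p ≥ α → fail to reject H₀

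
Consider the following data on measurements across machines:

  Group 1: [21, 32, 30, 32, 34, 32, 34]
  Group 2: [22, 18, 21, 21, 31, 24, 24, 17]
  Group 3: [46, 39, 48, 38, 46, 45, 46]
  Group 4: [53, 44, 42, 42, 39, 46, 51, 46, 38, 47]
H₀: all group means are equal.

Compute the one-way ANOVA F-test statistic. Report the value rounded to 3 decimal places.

Group means [30.71, 22.25, 44.00, 44.80], grand mean 35.906
SSB = Σnᵢ(x̄ᵢ−x̄)² = 2930.190; SSW = ΣΣ(x−x̄ᵢ)² = 552.529
MSB = 2930.190/3 = 976.7301; MSW = 552.529/28 = 19.7332
F = MSB/MSW = 49.4969
df = (3, 28)

test statistic = 49.497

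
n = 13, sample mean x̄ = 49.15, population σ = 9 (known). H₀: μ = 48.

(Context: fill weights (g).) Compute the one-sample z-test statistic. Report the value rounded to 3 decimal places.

SE = σ/√n = 9/√13 = 2.4962
z = (x̄−μ₀)/SE = (49.15−48)/2.4962 = 0.4607

test statistic = 0.461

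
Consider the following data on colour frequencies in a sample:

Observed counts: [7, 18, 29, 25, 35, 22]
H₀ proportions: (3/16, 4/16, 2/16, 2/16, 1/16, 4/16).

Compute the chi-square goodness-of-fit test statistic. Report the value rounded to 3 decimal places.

test statistic = 120.039

n = 136; E_i = n·p_i = [25.50, 34.00, 17.00, 17.00, 8.50, 34.00]
χ² = (7−25.50)²/25.50 + (18−34.00)²/34.00 + (29−17.00)²/17.00 + (25−17.00)²/17.00 + (35−8.50)²/8.50 + (22−34.00)²/34.00 = 120.0392
df = 5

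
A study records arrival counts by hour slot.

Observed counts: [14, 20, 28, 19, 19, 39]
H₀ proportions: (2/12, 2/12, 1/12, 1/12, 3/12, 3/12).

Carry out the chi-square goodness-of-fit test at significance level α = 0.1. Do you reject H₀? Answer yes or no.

n = 139; E_i = n·p_i = [23.17, 23.17, 11.58, 11.58, 34.75, 34.75]
χ² = (14−23.17)²/23.17 + (20−23.17)²/23.17 + (28−11.58)²/11.58 + (19−11.58)²/11.58 + (19−34.75)²/34.75 + (39−34.75)²/34.75 = 39.7338
df = 5
p-value (upper-tail) = 0.00000
At α=0.1: p < α → reject H₀

reject H₀: yes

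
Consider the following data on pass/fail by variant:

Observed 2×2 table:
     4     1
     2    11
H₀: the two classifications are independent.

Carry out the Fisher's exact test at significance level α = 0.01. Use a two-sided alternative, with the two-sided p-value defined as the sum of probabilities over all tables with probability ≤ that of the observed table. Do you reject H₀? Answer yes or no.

reject H₀: no

Margins: r₁=5, r₂=13, c₁=6, c₂=12, n=18
p_obs = C(5,4)·C(13,2)/C(18,6); sum pmf over tables with pmf ≤ p_obs
p-value (two-sided) = 0.02171
At α=0.01: p ≥ α → fail to reject H₀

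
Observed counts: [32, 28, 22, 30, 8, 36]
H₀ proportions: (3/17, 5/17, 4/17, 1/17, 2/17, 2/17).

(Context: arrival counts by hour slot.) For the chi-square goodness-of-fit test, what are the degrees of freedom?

df = k − 1 = 6 − 1 = 5

degrees of freedom = 5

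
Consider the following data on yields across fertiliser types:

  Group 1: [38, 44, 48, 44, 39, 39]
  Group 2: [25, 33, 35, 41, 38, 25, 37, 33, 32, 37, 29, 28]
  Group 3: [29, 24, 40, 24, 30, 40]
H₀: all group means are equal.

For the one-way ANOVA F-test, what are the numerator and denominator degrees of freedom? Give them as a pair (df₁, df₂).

degrees of freedom = [2, 21]

k = 3 groups, N = 24 total
df = (k−1, N−k) = (3−1, 24−3) = (2, 21)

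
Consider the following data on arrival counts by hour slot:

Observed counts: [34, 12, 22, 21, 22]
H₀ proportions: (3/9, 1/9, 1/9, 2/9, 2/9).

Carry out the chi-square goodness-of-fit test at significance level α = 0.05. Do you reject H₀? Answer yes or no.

n = 111; E_i = n·p_i = [37.00, 12.33, 12.33, 24.67, 24.67]
χ² = (34−37.00)²/37.00 + (12−12.33)²/12.33 + (22−12.33)²/12.33 + (21−24.67)²/24.67 + (22−24.67)²/24.67 = 8.6622
df = 4
p-value (upper-tail) = 0.07012
At α=0.05: p ≥ α → fail to reject H₀

reject H₀: no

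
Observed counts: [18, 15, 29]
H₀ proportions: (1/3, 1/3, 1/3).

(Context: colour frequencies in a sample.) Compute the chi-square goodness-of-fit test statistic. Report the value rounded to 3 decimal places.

test statistic = 5.258

n = 62; E_i = n·p_i = [20.67, 20.67, 20.67]
χ² = (18−20.67)²/20.67 + (15−20.67)²/20.67 + (29−20.67)²/20.67 = 5.2581
df = 2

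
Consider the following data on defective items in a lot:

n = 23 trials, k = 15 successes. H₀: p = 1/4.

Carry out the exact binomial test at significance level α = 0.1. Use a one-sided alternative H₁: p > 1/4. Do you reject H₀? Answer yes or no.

reject H₀: yes

Exact binomial: n=23, k=15, p₀=1/4=0.2500
P(X≥15) from Σ C(n,i)·p₀^i·(1−p₀)^(n−i)
p-value (one-sided, H₁ greater) = 0.00005
At α=0.1: p < α → reject H₀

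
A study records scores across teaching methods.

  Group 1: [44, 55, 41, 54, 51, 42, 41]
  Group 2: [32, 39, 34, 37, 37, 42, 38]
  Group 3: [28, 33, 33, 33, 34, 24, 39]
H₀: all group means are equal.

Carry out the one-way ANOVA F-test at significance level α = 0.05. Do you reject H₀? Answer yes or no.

Group means [46.86, 37.00, 32.00], grand mean 38.619
SSB = Σnᵢ(x̄ᵢ−x̄)² = 800.095; SSW = ΣΣ(x−x̄ᵢ)² = 434.857
MSB = 800.095/2 = 400.0476; MSW = 434.857/18 = 24.1587
F = MSB/MSW = 16.5591
df = (2, 18)
p-value (upper-tail) = 0.00008
At α=0.05: p < α → reject H₀

reject H₀: yes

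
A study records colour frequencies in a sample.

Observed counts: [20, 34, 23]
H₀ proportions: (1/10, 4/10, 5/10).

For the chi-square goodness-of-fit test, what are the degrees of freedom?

degrees of freedom = 2

df = k − 1 = 3 − 1 = 2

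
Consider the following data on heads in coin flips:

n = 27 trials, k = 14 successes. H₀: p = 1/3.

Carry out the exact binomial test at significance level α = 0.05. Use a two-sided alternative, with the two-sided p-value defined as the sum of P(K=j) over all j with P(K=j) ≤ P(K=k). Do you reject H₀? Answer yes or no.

Exact binomial: n=27, k=14, p₀=1/3=0.3333
P(X=j) = C(n,j)·p₀^j·(1−p₀)^(n−j); p = Σ P(X=j) over j with P(X=j) ≤ P(X=14)
p-value (two-sided) = 0.06347
At α=0.05: p ≥ α → fail to reject H₀

reject H₀: no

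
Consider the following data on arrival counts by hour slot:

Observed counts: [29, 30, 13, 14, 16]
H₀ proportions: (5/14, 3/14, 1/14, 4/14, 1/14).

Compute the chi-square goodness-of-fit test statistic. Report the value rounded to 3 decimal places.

n = 102; E_i = n·p_i = [36.43, 21.86, 7.29, 29.14, 7.29]
χ² = (29−36.43)²/36.43 + (30−21.86)²/21.86 + (13−7.29)²/7.29 + (14−29.14)²/29.14 + (16−7.29)²/7.29 = 27.3216
df = 4

test statistic = 27.322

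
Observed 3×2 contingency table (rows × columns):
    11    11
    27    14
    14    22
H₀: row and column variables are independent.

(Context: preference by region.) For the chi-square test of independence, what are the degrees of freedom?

df = (r−1)(c−1) = (3−1)·(2−1) = 2

degrees of freedom = 2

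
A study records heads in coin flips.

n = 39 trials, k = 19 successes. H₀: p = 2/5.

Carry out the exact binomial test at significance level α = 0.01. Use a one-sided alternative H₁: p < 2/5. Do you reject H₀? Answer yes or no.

reject H₀: no

Exact binomial: n=39, k=19, p₀=2/5=0.4000
P(X≤19) from Σ C(n,i)·p₀^i·(1−p₀)^(n−i)
p-value (one-sided, H₁ less) = 0.89794
At α=0.01: p ≥ α → fail to reject H₀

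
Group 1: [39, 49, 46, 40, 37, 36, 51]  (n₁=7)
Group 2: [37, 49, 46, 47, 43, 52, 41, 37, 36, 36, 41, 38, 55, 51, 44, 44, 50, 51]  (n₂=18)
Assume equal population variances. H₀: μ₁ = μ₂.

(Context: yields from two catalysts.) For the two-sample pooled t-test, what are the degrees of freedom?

degrees of freedom = 23

df = n₁ + n₂ − 2 = 7 + 18 − 2 = 23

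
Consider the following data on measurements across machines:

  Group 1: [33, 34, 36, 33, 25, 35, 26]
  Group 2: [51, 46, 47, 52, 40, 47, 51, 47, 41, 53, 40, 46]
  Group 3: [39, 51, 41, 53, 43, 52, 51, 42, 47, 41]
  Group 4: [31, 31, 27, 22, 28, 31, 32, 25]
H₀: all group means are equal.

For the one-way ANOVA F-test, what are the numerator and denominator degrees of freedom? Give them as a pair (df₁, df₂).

k = 4 groups, N = 37 total
df = (k−1, N−k) = (4−1, 37−4) = (3, 33)

degrees of freedom = [3, 33]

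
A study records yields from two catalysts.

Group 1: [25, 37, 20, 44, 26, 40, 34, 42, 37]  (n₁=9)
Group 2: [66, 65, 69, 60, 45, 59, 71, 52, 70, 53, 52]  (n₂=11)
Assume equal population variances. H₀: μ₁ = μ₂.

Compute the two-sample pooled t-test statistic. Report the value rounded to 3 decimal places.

x̄₁=33.889, s₁=8.358, n₁=9
x̄₂=60.182, s₂=8.750, n₂=11
s_p² = [8·8.358² + 10·8.750²]/18 = 73.5847
SE = √(s_p²·(1/9+1/11)) = 3.8556
t = (33.889−60.182)/3.8556 = -6.8194
df = 18

test statistic = -6.819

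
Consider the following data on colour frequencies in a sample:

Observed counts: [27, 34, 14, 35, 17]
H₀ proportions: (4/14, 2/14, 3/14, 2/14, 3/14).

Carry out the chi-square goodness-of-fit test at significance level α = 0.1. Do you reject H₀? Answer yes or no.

n = 127; E_i = n·p_i = [36.29, 18.14, 27.21, 18.14, 27.21]
χ² = (27−36.29)²/36.29 + (34−18.14)²/18.14 + (14−27.21)²/27.21 + (35−18.14)²/18.14 + (17−27.21)²/27.21 = 42.1483
df = 4
p-value (upper-tail) = 0.00000
At α=0.1: p < α → reject H₀

reject H₀: yes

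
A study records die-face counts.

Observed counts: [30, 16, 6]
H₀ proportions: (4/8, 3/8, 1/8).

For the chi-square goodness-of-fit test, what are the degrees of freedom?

degrees of freedom = 2

df = k − 1 = 3 − 1 = 2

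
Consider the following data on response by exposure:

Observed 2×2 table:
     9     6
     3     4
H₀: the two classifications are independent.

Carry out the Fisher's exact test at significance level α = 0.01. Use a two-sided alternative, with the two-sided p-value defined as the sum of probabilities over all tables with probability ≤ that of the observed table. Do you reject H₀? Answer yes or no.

reject H₀: no

Margins: r₁=15, r₂=7, c₁=12, c₂=10, n=22
p_obs = C(15,9)·C(7,3)/C(22,12); sum pmf over tables with pmf ≤ p_obs
p-value (two-sided) = 0.65170
At α=0.01: p ≥ α → fail to reject H₀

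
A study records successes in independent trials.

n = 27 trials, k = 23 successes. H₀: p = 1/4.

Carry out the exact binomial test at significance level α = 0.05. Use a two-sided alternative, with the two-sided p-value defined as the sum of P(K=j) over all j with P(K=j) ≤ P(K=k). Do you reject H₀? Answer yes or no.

Exact binomial: n=27, k=23, p₀=1/4=0.2500
P(X=j) = C(n,j)·p₀^j·(1−p₀)^(n−j); p = Σ P(X=j) over j with P(X=j) ≤ P(X=23)
p-value (two-sided) = 0.00000
At α=0.05: p < α → reject H₀

reject H₀: yes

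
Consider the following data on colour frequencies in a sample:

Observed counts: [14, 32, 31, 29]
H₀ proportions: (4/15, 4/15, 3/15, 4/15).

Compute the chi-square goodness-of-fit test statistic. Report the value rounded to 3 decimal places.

test statistic = 12.243

n = 106; E_i = n·p_i = [28.27, 28.27, 21.20, 28.27]
χ² = (14−28.27)²/28.27 + (32−28.27)²/28.27 + (31−21.20)²/21.20 + (29−28.27)²/28.27 = 12.2429
df = 3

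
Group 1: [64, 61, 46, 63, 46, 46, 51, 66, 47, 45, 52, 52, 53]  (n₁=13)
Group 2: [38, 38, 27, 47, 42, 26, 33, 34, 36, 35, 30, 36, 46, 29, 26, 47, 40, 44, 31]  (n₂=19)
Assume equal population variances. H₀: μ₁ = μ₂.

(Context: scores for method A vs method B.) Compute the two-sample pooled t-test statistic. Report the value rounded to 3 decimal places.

x̄₁=53.231, s₁=7.672, n₁=13
x̄₂=36.053, s₂=6.956, n₂=19
s_p² = [12·7.672² + 18·6.956²]/30 = 52.5752
SE = √(s_p²·(1/13+1/19)) = 2.6099
t = (53.231−36.053)/2.6099 = 6.5820
df = 30

test statistic = 6.582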